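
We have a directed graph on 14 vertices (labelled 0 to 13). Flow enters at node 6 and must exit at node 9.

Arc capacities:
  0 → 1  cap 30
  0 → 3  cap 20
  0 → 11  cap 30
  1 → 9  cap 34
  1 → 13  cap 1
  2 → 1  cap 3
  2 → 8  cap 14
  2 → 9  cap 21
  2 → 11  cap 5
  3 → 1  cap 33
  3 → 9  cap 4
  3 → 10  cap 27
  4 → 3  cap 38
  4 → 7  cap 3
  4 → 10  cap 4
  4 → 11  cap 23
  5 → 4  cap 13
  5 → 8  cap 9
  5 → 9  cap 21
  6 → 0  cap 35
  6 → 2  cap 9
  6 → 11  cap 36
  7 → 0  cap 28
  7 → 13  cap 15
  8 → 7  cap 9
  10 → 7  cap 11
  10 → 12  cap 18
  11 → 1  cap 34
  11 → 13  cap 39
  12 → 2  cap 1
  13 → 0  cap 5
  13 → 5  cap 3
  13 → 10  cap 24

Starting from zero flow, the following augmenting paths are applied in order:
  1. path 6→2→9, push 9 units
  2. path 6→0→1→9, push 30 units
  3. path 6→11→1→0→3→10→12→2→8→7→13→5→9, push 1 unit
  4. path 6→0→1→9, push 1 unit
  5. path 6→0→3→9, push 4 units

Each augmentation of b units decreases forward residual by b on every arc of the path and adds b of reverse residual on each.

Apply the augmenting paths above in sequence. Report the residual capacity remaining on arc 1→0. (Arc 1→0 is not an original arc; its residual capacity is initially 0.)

after path 1 (6→2→9, push 9): res(1,0)=0
after path 2 (6→0→1→9, push 30): res(1,0)=30
after path 3 (6→11→1→0→3→10→12→2→8→7→13→5→9, push 1): res(1,0)=29
after path 4 (6→0→1→9, push 1): res(1,0)=30
after path 5 (6→0→3→9, push 4): res(1,0)=30

Residual capacity of (1,0): 30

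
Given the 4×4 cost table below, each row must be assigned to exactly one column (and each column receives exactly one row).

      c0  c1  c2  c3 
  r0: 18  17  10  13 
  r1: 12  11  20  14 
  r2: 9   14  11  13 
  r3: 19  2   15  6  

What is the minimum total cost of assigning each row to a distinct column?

Minimum assignment cost: 35

optimal assignment: row0→col2 (cost 10), row1→col3 (cost 14), row2→col0 (cost 9), row3→col1 (cost 2)
total = 10 + 14 + 9 + 2 = 35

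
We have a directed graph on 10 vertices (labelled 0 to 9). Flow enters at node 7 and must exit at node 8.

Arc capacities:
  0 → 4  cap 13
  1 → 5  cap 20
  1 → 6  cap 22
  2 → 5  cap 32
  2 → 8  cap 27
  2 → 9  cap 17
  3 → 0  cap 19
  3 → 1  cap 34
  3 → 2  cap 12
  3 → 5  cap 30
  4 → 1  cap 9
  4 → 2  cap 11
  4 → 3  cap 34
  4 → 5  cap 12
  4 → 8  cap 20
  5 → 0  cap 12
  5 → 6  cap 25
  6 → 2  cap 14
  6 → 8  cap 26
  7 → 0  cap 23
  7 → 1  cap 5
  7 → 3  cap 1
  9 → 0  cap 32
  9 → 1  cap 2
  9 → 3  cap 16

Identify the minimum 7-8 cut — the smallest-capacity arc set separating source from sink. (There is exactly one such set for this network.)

Min-cut arcs: {(0,4), (7,1), (7,3)} (total capacity 19)

augment #1: 7→0→4→8 push 13
augment #2: 7→1→6→8 push 5
augment #3: 7→3→2→8 push 1
max flow = 19; residual-reachable set from 7 gives S-side
cut edges (S→T): {(0,4), (7,1), (7,3)} total cap 19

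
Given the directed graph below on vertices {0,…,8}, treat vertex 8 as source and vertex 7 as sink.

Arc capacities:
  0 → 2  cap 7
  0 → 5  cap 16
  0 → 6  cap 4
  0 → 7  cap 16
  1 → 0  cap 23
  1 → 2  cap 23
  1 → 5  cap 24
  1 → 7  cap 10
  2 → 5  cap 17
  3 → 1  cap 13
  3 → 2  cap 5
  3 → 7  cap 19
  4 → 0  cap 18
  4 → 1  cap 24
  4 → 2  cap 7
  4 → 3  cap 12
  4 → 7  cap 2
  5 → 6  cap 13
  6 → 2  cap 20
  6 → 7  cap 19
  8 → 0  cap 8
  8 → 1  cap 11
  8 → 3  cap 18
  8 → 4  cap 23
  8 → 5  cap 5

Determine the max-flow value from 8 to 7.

Maximum flow value: 64

augment #1: 8→0→7 bottleneck 8, total now 8
augment #2: 8→1→7 bottleneck 10, total now 18
augment #3: 8→3→7 bottleneck 18, total now 36
augment #4: 8→4→7 bottleneck 2, total now 38
augment #5: 8→1→0→7 bottleneck 1, total now 39
augment #6: 8→4→0→7 bottleneck 7, total now 46
augment #7: 8→4→3→7 bottleneck 1, total now 47
augment #8: 8→5→6→7 bottleneck 5, total now 52
augment #9: 8→4→0→6→7 bottleneck 4, total now 56
augment #10: 8→4→0→5→6→7 bottleneck 7, total now 63
augment #11: 8→4→1→5→6→7 bottleneck 1, total now 64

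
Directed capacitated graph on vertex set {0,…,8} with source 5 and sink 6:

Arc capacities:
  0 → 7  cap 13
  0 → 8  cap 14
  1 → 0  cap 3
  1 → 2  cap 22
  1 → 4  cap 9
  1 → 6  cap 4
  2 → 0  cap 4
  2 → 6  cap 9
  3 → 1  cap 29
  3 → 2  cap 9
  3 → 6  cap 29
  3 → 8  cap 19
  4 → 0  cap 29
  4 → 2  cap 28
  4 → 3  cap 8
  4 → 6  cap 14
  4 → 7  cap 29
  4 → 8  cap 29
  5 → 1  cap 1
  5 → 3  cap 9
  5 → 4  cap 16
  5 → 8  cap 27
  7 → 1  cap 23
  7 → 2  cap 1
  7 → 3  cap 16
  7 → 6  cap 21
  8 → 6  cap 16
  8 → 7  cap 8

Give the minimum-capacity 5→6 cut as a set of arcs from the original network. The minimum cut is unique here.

Min-cut arcs: {(5,1), (5,3), (5,4), (8,6), (8,7)} (total capacity 50)

augment #1: 5→1→6 push 1
augment #2: 5→3→6 push 9
augment #3: 5→4→6 push 14
augment #4: 5→8→6 push 16
augment #5: 5→4→2→6 push 2
augment #6: 5→8→7→6 push 8
max flow = 50; residual-reachable set from 5 gives S-side
cut edges (S→T): {(5,1), (5,3), (5,4), (8,6), (8,7)} total cap 50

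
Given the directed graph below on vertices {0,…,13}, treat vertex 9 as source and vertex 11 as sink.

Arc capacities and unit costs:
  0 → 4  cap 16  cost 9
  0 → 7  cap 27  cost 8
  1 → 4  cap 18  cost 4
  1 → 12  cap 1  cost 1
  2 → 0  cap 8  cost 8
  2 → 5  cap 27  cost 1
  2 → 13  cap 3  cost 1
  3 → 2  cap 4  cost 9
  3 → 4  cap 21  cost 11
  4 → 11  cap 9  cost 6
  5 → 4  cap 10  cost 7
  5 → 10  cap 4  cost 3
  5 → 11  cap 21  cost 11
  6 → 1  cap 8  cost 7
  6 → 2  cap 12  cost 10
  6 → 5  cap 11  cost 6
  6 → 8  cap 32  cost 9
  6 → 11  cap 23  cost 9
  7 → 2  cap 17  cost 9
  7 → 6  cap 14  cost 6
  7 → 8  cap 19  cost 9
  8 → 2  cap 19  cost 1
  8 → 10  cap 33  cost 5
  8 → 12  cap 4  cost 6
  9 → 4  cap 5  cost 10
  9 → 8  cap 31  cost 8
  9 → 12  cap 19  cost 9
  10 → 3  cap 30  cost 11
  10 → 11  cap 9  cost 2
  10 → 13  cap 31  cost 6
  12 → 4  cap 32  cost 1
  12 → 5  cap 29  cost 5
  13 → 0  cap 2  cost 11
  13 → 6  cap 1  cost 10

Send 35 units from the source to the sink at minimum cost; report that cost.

shortest-cost path #1: 9→8→10→11 push 9 @ unit cost 15 (adds 135)
shortest-cost path #2: 9→4→11 push 5 @ unit cost 16 (adds 80)
shortest-cost path #3: 9→12→4→11 push 4 @ unit cost 16 (adds 64)
shortest-cost path #4: 9→8→2→5→11 push 17 @ unit cost 21 (adds 357)
total cost = 636

Minimum cost for 35 units: 636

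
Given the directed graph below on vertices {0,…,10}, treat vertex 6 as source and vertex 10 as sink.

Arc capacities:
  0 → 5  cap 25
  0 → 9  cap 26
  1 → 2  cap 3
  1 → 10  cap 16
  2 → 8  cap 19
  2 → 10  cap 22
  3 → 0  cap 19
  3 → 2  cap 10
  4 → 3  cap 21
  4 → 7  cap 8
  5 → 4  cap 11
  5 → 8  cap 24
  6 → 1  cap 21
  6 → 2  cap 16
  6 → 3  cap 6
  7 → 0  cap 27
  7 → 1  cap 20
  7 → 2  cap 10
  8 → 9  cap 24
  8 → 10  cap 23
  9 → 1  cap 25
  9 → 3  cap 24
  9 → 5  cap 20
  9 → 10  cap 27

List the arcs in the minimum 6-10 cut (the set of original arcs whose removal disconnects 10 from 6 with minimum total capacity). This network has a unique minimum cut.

augment #1: 6→1→10 push 16
augment #2: 6→2→10 push 16
augment #3: 6→1→2→10 push 3
augment #4: 6→3→2→10 push 3
augment #5: 6→3→0→9→10 push 3
max flow = 41; residual-reachable set from 6 gives S-side
cut edges (S→T): {(1,2), (1,10), (6,2), (6,3)} total cap 41

Min-cut arcs: {(1,2), (1,10), (6,2), (6,3)} (total capacity 41)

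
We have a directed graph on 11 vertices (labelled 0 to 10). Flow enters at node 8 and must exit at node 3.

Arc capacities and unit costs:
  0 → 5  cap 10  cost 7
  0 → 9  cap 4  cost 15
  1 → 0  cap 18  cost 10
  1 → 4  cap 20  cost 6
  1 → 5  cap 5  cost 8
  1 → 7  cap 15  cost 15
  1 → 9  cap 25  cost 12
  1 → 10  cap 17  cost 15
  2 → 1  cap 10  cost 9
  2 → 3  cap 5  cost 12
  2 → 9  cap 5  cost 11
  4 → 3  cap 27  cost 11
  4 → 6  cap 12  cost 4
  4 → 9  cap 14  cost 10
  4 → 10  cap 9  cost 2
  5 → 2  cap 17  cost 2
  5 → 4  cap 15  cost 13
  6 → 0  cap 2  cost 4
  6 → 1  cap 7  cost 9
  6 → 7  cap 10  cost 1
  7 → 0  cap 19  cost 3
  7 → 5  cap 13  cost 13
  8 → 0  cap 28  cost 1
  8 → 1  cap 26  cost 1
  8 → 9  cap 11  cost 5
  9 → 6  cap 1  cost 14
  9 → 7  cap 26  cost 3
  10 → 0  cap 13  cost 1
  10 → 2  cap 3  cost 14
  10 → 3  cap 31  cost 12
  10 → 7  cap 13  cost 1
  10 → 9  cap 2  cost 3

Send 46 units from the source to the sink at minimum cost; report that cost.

Minimum cost for 46 units: 1272

shortest-cost path #1: 8→1→4→3 push 20 @ unit cost 18 (adds 360)
shortest-cost path #2: 8→0→5→2→3 push 5 @ unit cost 22 (adds 110)
shortest-cost path #3: 8→1→10→3 push 6 @ unit cost 28 (adds 168)
shortest-cost path #4: 8→0→5→4→3 push 5 @ unit cost 32 (adds 160)
shortest-cost path #5: 8→9→7→5→4→3 push 2 @ unit cost 45 (adds 90)
shortest-cost path #6: 8→9→7→5→4→10→3 push 8 @ unit cost 48 (adds 384)
total cost = 1272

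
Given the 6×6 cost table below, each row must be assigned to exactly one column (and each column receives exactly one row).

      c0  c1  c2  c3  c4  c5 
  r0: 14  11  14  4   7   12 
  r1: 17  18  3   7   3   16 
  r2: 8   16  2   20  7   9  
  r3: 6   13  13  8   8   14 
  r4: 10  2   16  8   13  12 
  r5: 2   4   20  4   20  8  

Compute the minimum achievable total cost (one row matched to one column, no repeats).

Minimum assignment cost: 25

optimal assignment: row0→col3 (cost 4), row1→col4 (cost 3), row2→col2 (cost 2), row3→col0 (cost 6), row4→col1 (cost 2), row5→col5 (cost 8)
total = 4 + 3 + 2 + 6 + 2 + 8 = 25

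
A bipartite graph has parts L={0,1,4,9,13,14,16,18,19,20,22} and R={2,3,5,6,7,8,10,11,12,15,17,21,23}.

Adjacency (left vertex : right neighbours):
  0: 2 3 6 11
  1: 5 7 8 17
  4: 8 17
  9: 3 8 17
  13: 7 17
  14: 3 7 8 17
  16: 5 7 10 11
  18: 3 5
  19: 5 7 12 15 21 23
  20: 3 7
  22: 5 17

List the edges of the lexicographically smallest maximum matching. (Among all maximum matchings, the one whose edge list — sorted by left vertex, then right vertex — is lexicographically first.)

Lex-smallest maximum matching: {(0,2), (1,5), (4,8), (9,3), (13,7), (14,17), (16,10), (19,12)}

|M| = 8 (so the lex-smallest maximum matching has 8 edges)
process left vertices in ascending order; for each, take the smallest-labelled available neighbour that still permits 8 edges overall, or leave it unmatched if none does
lex-smallest matching: {0-2, 1-5, 4-8, 9-3, 13-7, 14-17, 16-10, 19-12}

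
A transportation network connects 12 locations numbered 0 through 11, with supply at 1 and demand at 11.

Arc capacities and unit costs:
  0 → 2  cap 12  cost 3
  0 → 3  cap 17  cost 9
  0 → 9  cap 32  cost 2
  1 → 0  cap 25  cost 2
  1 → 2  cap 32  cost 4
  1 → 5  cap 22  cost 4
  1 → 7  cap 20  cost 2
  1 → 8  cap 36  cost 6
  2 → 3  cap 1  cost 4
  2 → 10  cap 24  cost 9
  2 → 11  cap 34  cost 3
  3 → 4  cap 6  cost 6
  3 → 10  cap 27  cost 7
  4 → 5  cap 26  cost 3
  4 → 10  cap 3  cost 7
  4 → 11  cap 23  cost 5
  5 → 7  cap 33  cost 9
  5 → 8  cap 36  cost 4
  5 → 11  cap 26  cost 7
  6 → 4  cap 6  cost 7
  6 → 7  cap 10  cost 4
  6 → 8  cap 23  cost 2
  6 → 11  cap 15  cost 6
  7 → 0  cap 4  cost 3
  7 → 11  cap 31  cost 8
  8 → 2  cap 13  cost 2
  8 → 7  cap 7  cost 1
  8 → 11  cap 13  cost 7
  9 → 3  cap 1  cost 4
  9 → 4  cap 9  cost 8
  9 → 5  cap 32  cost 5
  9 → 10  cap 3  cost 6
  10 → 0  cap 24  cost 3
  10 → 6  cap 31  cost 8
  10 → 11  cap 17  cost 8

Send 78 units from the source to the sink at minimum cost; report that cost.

shortest-cost path #1: 1→2→11 push 32 @ unit cost 7 (adds 224)
shortest-cost path #2: 1→0→2→11 push 2 @ unit cost 8 (adds 16)
shortest-cost path #3: 1→7→11 push 20 @ unit cost 10 (adds 200)
shortest-cost path #4: 1→5→11 push 22 @ unit cost 11 (adds 242)
shortest-cost path #5: 1→8→11 push 2 @ unit cost 13 (adds 26)
total cost = 708

Minimum cost for 78 units: 708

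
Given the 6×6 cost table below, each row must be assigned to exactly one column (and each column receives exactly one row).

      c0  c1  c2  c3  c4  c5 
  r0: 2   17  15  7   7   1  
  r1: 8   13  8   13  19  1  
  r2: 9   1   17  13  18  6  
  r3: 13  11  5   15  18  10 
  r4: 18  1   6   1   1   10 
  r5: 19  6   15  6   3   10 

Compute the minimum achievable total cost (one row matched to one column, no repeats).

Minimum assignment cost: 13

optimal assignment: row0→col0 (cost 2), row1→col5 (cost 1), row2→col1 (cost 1), row3→col2 (cost 5), row4→col3 (cost 1), row5→col4 (cost 3)
total = 2 + 1 + 1 + 5 + 1 + 3 = 13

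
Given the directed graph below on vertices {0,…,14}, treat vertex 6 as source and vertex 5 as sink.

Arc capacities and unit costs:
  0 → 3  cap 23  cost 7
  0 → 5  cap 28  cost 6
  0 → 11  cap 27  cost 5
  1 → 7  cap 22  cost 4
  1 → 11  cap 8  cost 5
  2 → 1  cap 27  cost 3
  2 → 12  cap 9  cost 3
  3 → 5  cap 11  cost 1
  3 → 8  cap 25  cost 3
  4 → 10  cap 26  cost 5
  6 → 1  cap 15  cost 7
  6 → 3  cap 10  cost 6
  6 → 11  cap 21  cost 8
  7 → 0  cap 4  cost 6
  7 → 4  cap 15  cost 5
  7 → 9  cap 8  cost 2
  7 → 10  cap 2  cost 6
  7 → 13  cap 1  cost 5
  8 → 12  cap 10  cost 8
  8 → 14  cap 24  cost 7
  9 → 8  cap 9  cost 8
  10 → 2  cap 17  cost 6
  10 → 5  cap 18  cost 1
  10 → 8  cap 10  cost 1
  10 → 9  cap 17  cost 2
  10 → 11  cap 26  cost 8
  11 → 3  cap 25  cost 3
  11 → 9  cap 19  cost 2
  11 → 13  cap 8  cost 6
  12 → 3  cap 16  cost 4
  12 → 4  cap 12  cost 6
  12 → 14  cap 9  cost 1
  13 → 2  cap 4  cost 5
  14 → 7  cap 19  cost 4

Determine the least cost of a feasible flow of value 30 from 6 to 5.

shortest-cost path #1: 6→3→5 push 10 @ unit cost 7 (adds 70)
shortest-cost path #2: 6→11→3→5 push 1 @ unit cost 12 (adds 12)
shortest-cost path #3: 6→1→7→10→5 push 2 @ unit cost 18 (adds 36)
shortest-cost path #4: 6→1→7→4→10→5 push 13 @ unit cost 22 (adds 286)
shortest-cost path #5: 6→11→13→2→12→4→10→5 push 3 @ unit cost 34 (adds 102)
shortest-cost path #6: 6→11→13→2→12→4→7→0→5 push 1 @ unit cost 35 (adds 35)
total cost = 541

Minimum cost for 30 units: 541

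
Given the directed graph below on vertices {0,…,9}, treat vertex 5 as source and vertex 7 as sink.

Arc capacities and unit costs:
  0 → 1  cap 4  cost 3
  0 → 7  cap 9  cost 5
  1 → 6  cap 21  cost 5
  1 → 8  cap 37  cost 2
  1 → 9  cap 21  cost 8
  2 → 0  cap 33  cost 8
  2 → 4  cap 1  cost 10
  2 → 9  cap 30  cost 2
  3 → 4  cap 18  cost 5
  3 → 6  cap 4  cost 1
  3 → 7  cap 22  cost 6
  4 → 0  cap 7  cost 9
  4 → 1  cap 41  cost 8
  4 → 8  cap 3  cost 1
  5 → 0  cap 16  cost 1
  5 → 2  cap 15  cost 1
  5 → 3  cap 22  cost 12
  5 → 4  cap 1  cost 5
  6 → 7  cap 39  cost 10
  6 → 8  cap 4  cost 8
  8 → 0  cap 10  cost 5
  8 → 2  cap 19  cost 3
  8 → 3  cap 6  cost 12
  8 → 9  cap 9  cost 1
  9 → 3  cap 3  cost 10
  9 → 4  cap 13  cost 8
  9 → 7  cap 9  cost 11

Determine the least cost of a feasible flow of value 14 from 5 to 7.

Minimum cost for 14 units: 124

shortest-cost path #1: 5→0→7 push 9 @ unit cost 6 (adds 54)
shortest-cost path #2: 5→2→9→7 push 5 @ unit cost 14 (adds 70)
total cost = 124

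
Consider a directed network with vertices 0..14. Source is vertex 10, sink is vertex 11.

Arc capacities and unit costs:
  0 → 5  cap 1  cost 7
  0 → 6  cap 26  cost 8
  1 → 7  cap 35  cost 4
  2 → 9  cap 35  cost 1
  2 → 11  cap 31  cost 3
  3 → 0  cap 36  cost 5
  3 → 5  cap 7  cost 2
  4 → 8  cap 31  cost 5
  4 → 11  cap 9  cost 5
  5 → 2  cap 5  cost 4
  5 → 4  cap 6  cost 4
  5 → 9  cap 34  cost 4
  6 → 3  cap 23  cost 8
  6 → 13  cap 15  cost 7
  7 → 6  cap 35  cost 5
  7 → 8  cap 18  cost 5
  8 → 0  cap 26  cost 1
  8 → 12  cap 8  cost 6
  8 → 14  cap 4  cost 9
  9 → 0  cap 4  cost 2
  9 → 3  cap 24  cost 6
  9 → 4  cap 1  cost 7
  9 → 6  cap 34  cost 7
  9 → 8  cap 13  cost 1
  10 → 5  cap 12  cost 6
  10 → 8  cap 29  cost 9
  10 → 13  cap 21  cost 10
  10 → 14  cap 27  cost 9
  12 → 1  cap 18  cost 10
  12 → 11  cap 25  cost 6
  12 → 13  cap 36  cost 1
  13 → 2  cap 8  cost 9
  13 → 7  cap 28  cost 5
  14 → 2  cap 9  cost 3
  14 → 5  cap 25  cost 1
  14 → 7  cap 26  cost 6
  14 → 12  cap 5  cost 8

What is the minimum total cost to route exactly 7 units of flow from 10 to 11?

Minimum cost for 7 units: 95

shortest-cost path #1: 10→5→2→11 push 5 @ unit cost 13 (adds 65)
shortest-cost path #2: 10→14→2→11 push 2 @ unit cost 15 (adds 30)
total cost = 95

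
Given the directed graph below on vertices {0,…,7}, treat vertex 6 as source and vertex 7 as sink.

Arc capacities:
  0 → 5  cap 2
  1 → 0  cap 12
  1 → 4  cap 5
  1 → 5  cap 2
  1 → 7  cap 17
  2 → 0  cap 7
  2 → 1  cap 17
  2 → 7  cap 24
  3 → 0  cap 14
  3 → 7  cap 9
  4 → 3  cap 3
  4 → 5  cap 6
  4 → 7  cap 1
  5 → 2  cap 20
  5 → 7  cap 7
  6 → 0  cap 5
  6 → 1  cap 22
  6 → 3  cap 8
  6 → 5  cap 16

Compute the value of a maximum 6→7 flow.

augment #1: 6→1→7 bottleneck 17, total now 17
augment #2: 6→3→7 bottleneck 8, total now 25
augment #3: 6→5→7 bottleneck 7, total now 32
augment #4: 6→1→4→7 bottleneck 1, total now 33
augment #5: 6→5→2→7 bottleneck 9, total now 42
augment #6: 6→0→5→2→7 bottleneck 2, total now 44
augment #7: 6→1→4→3→7 bottleneck 1, total now 45
augment #8: 6→1→5→2→7 bottleneck 2, total now 47
augment #9: 6→1→4→5→2→7 bottleneck 1, total now 48

Maximum flow value: 48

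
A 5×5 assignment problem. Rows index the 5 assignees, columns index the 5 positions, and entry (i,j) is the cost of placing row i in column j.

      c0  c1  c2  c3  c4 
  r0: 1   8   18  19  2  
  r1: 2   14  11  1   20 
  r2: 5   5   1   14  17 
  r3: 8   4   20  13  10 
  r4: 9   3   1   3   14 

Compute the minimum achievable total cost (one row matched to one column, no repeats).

optimal assignment: row0→col4 (cost 2), row1→col0 (cost 2), row2→col2 (cost 1), row3→col1 (cost 4), row4→col3 (cost 3)
total = 2 + 2 + 1 + 4 + 3 = 12

Minimum assignment cost: 12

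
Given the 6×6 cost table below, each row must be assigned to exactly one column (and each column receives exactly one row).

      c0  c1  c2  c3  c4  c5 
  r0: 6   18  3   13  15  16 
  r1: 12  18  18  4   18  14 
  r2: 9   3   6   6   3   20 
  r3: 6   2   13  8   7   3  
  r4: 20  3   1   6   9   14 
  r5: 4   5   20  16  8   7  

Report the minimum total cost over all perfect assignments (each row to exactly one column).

optimal assignment: row0→col2 (cost 3), row1→col3 (cost 4), row2→col4 (cost 3), row3→col5 (cost 3), row4→col1 (cost 3), row5→col0 (cost 4)
total = 3 + 4 + 3 + 3 + 3 + 4 = 20

Minimum assignment cost: 20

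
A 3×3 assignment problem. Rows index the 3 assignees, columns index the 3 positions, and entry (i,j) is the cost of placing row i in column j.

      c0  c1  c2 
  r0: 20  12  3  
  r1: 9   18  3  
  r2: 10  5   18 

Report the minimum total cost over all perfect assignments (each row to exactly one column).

optimal assignment: row0→col2 (cost 3), row1→col0 (cost 9), row2→col1 (cost 5)
total = 3 + 9 + 5 = 17

Minimum assignment cost: 17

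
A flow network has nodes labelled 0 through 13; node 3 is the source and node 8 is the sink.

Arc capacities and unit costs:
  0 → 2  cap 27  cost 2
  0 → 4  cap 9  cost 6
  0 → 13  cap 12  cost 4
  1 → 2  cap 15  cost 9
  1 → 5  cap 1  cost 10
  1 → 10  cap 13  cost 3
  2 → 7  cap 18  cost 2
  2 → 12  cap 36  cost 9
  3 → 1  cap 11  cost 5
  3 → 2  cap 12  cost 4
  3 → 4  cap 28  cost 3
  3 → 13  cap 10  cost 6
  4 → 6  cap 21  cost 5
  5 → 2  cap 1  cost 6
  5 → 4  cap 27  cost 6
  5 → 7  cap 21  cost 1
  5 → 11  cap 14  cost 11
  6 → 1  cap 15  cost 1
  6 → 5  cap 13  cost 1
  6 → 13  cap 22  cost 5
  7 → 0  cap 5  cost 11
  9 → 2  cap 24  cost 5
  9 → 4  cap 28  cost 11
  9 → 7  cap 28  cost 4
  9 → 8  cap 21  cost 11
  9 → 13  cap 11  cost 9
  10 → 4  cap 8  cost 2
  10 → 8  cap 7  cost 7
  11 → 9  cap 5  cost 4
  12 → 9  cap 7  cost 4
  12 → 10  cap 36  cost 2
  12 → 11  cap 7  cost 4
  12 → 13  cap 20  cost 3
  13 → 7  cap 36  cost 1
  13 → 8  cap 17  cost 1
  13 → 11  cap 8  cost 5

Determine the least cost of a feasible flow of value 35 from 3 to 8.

shortest-cost path #1: 3→13→8 push 10 @ unit cost 7 (adds 70)
shortest-cost path #2: 3→4→6→13→8 push 7 @ unit cost 14 (adds 98)
shortest-cost path #3: 3→1→10→8 push 7 @ unit cost 15 (adds 105)
shortest-cost path #4: 3→2→12→9→8 push 7 @ unit cost 28 (adds 196)
shortest-cost path #5: 3→2→12→11→9→8 push 4 @ unit cost 32 (adds 128)
total cost = 597

Minimum cost for 35 units: 597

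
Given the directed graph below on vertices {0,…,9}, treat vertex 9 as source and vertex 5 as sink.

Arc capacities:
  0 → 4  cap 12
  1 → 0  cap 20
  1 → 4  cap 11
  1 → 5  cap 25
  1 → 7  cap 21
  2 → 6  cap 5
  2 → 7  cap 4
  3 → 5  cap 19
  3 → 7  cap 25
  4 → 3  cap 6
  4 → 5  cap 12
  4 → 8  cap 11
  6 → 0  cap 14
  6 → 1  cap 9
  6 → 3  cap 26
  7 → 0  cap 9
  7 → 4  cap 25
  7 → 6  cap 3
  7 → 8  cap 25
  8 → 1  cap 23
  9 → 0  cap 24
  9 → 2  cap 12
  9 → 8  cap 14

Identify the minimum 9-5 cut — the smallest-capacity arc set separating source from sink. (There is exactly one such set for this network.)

Min-cut arcs: {(0,4), (2,6), (2,7), (9,8)} (total capacity 35)

augment #1: 9→0→4→5 push 12
augment #2: 9→8→1→5 push 14
augment #3: 9→2→6→1→5 push 5
augment #4: 9→2→7→4→3→5 push 4
max flow = 35; residual-reachable set from 9 gives S-side
cut edges (S→T): {(0,4), (2,6), (2,7), (9,8)} total cap 35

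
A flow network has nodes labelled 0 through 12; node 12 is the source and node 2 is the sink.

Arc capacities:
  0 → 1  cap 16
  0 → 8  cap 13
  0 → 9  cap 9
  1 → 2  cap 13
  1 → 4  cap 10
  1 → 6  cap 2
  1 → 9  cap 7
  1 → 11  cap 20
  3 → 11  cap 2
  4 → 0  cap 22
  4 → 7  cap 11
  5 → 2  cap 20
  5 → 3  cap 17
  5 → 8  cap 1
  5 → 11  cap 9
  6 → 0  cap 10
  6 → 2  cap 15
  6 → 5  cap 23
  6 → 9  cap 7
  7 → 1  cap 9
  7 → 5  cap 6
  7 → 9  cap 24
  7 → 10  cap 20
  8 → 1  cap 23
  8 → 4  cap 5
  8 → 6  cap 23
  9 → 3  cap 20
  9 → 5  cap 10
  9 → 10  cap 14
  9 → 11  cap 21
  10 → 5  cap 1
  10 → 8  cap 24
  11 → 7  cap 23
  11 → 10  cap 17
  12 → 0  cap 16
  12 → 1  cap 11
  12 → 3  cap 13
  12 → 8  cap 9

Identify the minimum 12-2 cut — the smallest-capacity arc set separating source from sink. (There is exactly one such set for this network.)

augment #1: 12→1→2 push 11
augment #2: 12→0→1→2 push 2
augment #3: 12→8→6→2 push 9
augment #4: 12→0→1→6→2 push 2
augment #5: 12→0→8→6→2 push 4
augment #6: 12→0→9→5→2 push 8
augment #7: 12→3→11→7→5→2 push 2
max flow = 38; residual-reachable set from 12 gives S-side
cut edges (S→T): {(3,11), (12,0), (12,1), (12,8)} total cap 38

Min-cut arcs: {(3,11), (12,0), (12,1), (12,8)} (total capacity 38)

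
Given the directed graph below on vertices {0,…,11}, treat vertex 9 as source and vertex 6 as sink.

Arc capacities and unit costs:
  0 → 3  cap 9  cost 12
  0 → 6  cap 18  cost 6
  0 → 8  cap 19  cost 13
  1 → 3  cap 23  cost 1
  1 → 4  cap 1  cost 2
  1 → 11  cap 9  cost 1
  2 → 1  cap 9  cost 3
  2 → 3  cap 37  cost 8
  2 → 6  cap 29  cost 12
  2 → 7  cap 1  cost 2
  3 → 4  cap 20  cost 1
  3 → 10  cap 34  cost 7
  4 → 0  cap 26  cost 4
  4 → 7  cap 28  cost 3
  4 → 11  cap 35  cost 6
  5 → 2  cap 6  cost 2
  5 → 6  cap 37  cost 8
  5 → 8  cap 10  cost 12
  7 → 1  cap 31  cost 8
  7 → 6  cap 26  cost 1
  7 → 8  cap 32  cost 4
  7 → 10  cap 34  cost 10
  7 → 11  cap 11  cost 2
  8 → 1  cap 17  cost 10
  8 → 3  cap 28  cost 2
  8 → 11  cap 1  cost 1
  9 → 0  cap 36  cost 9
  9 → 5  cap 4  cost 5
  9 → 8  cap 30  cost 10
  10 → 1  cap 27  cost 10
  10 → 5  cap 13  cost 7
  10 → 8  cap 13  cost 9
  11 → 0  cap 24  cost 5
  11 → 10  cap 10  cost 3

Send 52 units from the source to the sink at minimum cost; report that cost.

shortest-cost path #1: 9→5→2→7→6 push 1 @ unit cost 10 (adds 10)
shortest-cost path #2: 9→5→6 push 3 @ unit cost 13 (adds 39)
shortest-cost path #3: 9→0→6 push 18 @ unit cost 15 (adds 270)
shortest-cost path #4: 9→8→3→4→7→6 push 20 @ unit cost 17 (adds 340)
shortest-cost path #5: 9→8→1→4→7→6 push 1 @ unit cost 26 (adds 26)
shortest-cost path #6: 9→8→11→10→5→6 push 1 @ unit cost 29 (adds 29)
shortest-cost path #7: 9→8→3→10→5→6 push 8 @ unit cost 34 (adds 272)
total cost = 986

Minimum cost for 52 units: 986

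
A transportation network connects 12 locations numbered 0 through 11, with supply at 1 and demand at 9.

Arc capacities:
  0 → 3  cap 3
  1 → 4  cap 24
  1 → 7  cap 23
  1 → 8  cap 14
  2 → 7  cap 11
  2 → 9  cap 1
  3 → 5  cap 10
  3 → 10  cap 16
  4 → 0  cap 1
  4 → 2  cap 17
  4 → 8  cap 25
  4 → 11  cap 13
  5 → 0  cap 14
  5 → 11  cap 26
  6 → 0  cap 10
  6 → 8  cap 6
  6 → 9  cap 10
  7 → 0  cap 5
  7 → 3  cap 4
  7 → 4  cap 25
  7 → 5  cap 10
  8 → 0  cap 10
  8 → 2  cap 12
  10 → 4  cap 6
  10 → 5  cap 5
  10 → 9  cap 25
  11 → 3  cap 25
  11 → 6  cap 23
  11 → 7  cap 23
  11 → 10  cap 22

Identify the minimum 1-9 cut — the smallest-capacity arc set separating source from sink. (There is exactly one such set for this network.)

Min-cut arcs: {(0,3), (2,9), (4,11), (7,3), (7,5)} (total capacity 31)

augment #1: 1→4→2→9 push 1
augment #2: 1→4→11→6→9 push 10
augment #3: 1→4→11→10→9 push 3
augment #4: 1→7→3→10→9 push 4
augment #5: 1→4→0→3→10→9 push 1
augment #6: 1→7→0→3→10→9 push 2
augment #7: 1→7→5→11→10→9 push 10
max flow = 31; residual-reachable set from 1 gives S-side
cut edges (S→T): {(0,3), (2,9), (4,11), (7,3), (7,5)} total cap 31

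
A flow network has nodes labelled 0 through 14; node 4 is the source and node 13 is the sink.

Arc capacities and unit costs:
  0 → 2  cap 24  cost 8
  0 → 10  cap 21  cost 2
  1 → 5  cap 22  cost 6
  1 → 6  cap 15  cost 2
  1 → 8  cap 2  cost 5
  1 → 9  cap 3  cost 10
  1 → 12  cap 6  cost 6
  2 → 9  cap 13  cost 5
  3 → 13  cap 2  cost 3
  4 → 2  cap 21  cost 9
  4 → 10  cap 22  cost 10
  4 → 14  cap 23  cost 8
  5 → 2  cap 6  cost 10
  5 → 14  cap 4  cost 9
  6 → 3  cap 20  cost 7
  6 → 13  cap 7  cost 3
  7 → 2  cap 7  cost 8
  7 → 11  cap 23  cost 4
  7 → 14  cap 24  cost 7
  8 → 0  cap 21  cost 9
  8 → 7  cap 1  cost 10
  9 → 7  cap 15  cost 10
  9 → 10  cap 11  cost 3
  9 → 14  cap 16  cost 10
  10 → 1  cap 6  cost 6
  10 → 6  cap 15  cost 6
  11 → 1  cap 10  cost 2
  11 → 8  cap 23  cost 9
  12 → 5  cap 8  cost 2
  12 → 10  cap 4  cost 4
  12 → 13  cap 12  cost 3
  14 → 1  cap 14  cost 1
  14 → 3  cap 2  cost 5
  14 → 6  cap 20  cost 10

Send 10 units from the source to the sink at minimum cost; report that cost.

shortest-cost path #1: 4→14→1→6→13 push 7 @ unit cost 14 (adds 98)
shortest-cost path #2: 4→14→3→13 push 2 @ unit cost 16 (adds 32)
shortest-cost path #3: 4→14→1→12→13 push 1 @ unit cost 18 (adds 18)
total cost = 148

Minimum cost for 10 units: 148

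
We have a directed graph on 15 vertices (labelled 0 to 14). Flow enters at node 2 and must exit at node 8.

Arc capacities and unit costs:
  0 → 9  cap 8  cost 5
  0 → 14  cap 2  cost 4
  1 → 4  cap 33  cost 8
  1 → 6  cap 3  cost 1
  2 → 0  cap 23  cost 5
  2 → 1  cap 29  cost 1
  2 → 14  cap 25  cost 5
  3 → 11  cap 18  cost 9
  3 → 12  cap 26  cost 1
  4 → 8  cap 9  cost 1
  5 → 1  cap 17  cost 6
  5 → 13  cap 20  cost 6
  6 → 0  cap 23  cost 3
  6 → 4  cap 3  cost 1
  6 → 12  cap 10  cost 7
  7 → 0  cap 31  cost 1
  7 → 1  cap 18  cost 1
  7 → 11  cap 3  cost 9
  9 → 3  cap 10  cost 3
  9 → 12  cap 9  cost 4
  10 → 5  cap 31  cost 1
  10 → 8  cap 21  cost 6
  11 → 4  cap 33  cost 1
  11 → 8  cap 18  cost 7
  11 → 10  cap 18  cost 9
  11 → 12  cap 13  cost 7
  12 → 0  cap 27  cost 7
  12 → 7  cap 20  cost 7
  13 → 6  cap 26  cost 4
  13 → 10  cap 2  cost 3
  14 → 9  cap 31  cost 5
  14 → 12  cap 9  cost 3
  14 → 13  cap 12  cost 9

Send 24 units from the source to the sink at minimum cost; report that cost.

shortest-cost path #1: 2→1→6→4→8 push 3 @ unit cost 4 (adds 12)
shortest-cost path #2: 2→1→4→8 push 6 @ unit cost 10 (adds 60)
shortest-cost path #3: 2→14→13→10→8 push 2 @ unit cost 23 (adds 46)
shortest-cost path #4: 2→14→9→3→11→8 push 10 @ unit cost 29 (adds 290)
shortest-cost path #5: 2→14→12→7→11→8 push 3 @ unit cost 31 (adds 93)
total cost = 501

Minimum cost for 24 units: 501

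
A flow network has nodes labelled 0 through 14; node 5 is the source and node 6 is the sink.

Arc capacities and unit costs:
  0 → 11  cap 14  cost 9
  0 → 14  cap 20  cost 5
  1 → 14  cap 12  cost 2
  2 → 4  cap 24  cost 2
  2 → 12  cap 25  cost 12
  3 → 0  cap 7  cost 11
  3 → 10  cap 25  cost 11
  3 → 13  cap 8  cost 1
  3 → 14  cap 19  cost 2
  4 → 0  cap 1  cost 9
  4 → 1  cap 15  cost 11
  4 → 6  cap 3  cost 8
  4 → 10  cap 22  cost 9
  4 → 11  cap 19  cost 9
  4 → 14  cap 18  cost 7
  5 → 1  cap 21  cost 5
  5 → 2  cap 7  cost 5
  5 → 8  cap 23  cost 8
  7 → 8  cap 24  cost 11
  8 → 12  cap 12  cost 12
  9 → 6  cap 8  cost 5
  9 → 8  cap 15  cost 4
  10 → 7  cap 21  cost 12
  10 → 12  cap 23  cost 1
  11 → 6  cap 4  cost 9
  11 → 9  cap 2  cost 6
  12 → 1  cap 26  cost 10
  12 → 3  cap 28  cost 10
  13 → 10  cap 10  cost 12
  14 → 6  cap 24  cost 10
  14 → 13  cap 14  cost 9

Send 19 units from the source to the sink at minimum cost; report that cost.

shortest-cost path #1: 5→2→4→6 push 3 @ unit cost 15 (adds 45)
shortest-cost path #2: 5→1→14→6 push 12 @ unit cost 17 (adds 204)
shortest-cost path #3: 5→2→4→14→6 push 4 @ unit cost 24 (adds 96)
total cost = 345

Minimum cost for 19 units: 345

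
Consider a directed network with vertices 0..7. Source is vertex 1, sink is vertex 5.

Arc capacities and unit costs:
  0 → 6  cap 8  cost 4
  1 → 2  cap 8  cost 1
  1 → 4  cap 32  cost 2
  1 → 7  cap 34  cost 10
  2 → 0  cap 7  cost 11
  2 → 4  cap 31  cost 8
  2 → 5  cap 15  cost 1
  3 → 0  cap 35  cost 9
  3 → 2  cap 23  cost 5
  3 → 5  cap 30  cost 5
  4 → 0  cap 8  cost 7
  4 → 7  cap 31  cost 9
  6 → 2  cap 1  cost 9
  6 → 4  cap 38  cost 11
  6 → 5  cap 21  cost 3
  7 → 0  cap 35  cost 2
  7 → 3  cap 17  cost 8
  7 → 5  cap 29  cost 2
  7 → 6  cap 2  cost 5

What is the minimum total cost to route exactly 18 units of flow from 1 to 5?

Minimum cost for 18 units: 136

shortest-cost path #1: 1→2→5 push 8 @ unit cost 2 (adds 16)
shortest-cost path #2: 1→7→5 push 10 @ unit cost 12 (adds 120)
total cost = 136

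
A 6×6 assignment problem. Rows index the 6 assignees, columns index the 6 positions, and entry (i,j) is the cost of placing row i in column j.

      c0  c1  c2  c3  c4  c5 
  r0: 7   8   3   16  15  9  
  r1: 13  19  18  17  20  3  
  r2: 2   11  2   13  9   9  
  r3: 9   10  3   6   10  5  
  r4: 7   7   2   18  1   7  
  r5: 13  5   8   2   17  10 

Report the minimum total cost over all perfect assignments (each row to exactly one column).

optimal assignment: row0→col1 (cost 8), row1→col5 (cost 3), row2→col0 (cost 2), row3→col2 (cost 3), row4→col4 (cost 1), row5→col3 (cost 2)
total = 8 + 3 + 2 + 3 + 1 + 2 = 19

Minimum assignment cost: 19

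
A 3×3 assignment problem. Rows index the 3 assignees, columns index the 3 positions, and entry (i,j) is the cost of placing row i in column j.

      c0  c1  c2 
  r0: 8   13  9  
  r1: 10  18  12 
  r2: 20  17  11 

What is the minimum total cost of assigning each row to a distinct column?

optimal assignment: row0→col1 (cost 13), row1→col0 (cost 10), row2→col2 (cost 11)
total = 13 + 10 + 11 = 34

Minimum assignment cost: 34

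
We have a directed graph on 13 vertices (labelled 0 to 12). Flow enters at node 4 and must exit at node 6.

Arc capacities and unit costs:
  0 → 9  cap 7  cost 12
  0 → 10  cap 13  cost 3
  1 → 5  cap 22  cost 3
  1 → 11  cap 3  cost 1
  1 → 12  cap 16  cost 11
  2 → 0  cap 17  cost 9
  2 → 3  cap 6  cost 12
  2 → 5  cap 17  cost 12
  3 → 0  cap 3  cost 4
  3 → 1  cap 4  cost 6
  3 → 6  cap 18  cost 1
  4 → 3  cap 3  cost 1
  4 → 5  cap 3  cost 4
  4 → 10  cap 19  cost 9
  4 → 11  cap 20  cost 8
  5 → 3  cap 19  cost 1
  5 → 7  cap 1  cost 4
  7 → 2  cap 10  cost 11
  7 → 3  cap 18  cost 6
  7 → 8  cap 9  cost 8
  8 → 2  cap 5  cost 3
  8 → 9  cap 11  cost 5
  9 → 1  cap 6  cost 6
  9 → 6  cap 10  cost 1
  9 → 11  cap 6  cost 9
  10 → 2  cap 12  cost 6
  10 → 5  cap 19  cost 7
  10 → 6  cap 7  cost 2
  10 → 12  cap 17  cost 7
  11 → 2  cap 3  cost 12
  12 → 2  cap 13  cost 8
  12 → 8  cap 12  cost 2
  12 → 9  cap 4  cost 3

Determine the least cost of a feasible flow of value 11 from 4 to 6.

shortest-cost path #1: 4→3→6 push 3 @ unit cost 2 (adds 6)
shortest-cost path #2: 4→5→3→6 push 3 @ unit cost 6 (adds 18)
shortest-cost path #3: 4→10→6 push 5 @ unit cost 11 (adds 55)
total cost = 79

Minimum cost for 11 units: 79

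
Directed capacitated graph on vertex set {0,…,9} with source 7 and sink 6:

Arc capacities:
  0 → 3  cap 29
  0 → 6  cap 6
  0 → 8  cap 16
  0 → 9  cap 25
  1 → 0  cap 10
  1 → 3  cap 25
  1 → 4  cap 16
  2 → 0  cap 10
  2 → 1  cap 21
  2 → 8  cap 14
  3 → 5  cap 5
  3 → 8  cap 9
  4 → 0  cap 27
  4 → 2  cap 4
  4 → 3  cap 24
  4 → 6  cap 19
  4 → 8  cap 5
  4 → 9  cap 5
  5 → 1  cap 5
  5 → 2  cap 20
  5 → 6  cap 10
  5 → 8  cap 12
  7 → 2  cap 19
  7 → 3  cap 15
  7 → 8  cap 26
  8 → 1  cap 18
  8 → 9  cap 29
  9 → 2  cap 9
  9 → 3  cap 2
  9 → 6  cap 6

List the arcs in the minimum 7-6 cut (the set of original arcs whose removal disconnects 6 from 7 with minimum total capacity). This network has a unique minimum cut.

augment #1: 7→2→0→6 push 6
augment #2: 7→3→5→6 push 5
augment #3: 7→8→9→6 push 6
augment #4: 7→2→1→4→6 push 13
augment #5: 7→8→1→4→6 push 3
max flow = 33; residual-reachable set from 7 gives S-side
cut edges (S→T): {(0,6), (1,4), (3,5), (9,6)} total cap 33

Min-cut arcs: {(0,6), (1,4), (3,5), (9,6)} (total capacity 33)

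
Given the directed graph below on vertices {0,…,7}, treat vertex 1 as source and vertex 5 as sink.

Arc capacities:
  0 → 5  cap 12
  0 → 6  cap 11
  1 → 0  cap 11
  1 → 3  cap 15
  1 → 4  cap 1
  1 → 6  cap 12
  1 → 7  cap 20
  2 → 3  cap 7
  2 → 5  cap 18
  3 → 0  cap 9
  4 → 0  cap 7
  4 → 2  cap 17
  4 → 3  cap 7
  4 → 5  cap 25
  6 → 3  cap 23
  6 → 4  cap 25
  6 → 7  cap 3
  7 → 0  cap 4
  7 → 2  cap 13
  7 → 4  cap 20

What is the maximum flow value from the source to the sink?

augment #1: 1→0→5 bottleneck 11, total now 11
augment #2: 1→4→5 bottleneck 1, total now 12
augment #3: 1→3→0→5 bottleneck 1, total now 13
augment #4: 1→6→4→5 bottleneck 12, total now 25
augment #5: 1→7→2→5 bottleneck 13, total now 38
augment #6: 1→7→4→5 bottleneck 7, total now 45
augment #7: 1→3→0→6→4→5 bottleneck 5, total now 50
augment #8: 1→3→0→6→4→2→5 bottleneck 3, total now 53

Maximum flow value: 53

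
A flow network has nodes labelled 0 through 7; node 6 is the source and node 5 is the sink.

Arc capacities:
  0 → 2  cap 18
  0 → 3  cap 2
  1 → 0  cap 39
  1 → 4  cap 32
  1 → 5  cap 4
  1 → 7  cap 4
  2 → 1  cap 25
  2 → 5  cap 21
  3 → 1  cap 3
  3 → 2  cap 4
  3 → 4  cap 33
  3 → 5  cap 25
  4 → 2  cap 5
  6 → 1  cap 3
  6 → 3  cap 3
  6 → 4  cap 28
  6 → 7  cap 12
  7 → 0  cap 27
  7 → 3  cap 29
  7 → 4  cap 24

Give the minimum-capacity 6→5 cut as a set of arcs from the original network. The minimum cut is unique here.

augment #1: 6→1→5 push 3
augment #2: 6→3→5 push 3
augment #3: 6→4→2→5 push 5
augment #4: 6→7→3→5 push 12
max flow = 23; residual-reachable set from 6 gives S-side
cut edges (S→T): {(4,2), (6,1), (6,3), (6,7)} total cap 23

Min-cut arcs: {(4,2), (6,1), (6,3), (6,7)} (total capacity 23)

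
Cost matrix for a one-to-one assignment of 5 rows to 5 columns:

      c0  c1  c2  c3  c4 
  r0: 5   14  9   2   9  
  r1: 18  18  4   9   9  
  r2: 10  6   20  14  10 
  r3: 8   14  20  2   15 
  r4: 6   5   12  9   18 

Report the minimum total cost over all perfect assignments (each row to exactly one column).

optimal assignment: row0→col0 (cost 5), row1→col2 (cost 4), row2→col4 (cost 10), row3→col3 (cost 2), row4→col1 (cost 5)
total = 5 + 4 + 10 + 2 + 5 = 26

Minimum assignment cost: 26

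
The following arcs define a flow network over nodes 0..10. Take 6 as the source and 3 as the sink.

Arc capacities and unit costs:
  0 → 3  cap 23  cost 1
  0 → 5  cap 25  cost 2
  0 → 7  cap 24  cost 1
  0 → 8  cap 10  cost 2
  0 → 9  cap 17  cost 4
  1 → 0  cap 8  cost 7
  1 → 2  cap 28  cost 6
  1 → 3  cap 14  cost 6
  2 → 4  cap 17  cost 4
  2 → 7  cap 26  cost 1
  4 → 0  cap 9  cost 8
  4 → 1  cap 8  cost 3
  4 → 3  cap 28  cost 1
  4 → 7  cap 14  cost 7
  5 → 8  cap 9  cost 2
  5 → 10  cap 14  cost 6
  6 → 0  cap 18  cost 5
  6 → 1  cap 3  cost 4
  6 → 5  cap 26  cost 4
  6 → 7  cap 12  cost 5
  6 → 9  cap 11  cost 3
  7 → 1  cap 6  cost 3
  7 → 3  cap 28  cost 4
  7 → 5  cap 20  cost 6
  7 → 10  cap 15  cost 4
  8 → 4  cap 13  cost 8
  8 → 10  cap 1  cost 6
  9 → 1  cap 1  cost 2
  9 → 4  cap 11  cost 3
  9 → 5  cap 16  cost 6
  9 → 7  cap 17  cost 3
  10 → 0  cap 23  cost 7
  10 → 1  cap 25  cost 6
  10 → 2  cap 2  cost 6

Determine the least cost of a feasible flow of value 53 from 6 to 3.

Minimum cost for 53 units: 458

shortest-cost path #1: 6→0→3 push 18 @ unit cost 6 (adds 108)
shortest-cost path #2: 6→9→4→3 push 11 @ unit cost 7 (adds 77)
shortest-cost path #3: 6→7→3 push 12 @ unit cost 9 (adds 108)
shortest-cost path #4: 6→1→3 push 3 @ unit cost 10 (adds 30)
shortest-cost path #5: 6→5→8→4→3 push 9 @ unit cost 15 (adds 135)
total cost = 458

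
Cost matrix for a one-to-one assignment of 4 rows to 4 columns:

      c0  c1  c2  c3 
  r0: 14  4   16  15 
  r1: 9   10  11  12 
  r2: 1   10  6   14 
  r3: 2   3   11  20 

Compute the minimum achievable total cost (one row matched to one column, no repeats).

Minimum assignment cost: 24

optimal assignment: row0→col1 (cost 4), row1→col3 (cost 12), row2→col2 (cost 6), row3→col0 (cost 2)
total = 4 + 12 + 6 + 2 = 24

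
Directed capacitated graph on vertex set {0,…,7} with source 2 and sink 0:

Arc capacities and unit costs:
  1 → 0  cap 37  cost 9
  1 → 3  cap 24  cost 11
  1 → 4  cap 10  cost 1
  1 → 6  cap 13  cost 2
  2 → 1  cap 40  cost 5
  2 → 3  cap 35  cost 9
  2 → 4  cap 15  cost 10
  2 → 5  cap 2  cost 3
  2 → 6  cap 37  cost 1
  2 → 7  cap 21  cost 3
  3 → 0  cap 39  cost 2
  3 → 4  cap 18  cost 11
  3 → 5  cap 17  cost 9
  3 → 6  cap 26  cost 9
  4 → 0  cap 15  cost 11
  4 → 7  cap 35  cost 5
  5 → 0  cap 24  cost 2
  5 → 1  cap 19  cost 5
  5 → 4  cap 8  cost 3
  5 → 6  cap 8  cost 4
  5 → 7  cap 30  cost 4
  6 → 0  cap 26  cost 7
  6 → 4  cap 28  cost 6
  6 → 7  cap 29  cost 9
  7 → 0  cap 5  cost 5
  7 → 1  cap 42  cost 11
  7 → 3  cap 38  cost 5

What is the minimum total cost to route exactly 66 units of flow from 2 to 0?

Minimum cost for 66 units: 605

shortest-cost path #1: 2→5→0 push 2 @ unit cost 5 (adds 10)
shortest-cost path #2: 2→6→0 push 26 @ unit cost 8 (adds 208)
shortest-cost path #3: 2→7→0 push 5 @ unit cost 8 (adds 40)
shortest-cost path #4: 2→7→3→0 push 16 @ unit cost 10 (adds 160)
shortest-cost path #5: 2→3→0 push 17 @ unit cost 11 (adds 187)
total cost = 605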